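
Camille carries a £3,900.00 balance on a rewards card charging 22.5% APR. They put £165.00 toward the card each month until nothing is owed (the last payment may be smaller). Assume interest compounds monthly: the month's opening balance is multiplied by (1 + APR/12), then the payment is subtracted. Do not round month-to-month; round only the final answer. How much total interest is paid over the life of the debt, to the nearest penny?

£1,301.08

Monthly rate r = 22.5%/12 = 1.875% = 0.01875.
Payoff takes n = ⌈−ln(1 − rB₀/P)/ln(1+r)⌉ = ⌈31.519⌉ = 32 payments; the last is £86.08.
Total paid = 31·£165.00 + £86.08 = £5,201.08.
Total interest = total paid − principal = £5,201.08 − £3,900.00 = £1,301.08.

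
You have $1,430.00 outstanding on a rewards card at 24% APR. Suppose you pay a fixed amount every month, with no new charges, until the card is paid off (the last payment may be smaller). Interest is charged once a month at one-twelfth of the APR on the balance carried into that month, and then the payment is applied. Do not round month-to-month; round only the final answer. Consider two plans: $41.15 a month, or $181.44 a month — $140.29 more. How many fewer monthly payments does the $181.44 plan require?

Monthly rate r = 24%/12 = 2% = 0.02.
At $41.15/mo: n = ⌈−ln(1 − rB₀/P)/ln(1+r)⌉ = 60 payments (last $39.80); total interest = total paid − $1,430.00 = $1,037.65.
At $181.44/mo: 9 payments (last $120.54); total interest $142.06.
Payments saved = 60 − 9 = 51.

51 fewer payments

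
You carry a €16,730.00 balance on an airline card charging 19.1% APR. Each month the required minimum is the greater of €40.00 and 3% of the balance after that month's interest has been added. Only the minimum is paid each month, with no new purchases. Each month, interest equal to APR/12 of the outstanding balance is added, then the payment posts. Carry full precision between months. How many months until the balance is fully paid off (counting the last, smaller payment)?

Monthly rate r = 19.1%/12 = 1.59167% = 0.0159167.
While 3% of the post-interest balance exceeds €40.00, each month B ← (B·(1+r))·(1 − 0.03), i.e. B shrinks by the factor (1+r)·0.97 = 0.98544.
This holds for months 1–174. Entering month 175 the balance is €1,303.42; 3% of the post-interest balance is now below €40.00, so the flat €40.00 minimum applies from here.
From month 175 a fixed €40.00 at rate r clears €1,303.42 in 47 more payments. Total: 174 + 47 = 221 months.

221 months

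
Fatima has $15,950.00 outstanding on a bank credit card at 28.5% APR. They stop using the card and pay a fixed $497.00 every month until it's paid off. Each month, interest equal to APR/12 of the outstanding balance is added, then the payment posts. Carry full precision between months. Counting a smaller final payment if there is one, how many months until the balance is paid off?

62 payments

Monthly rate r = 28.5%/12 = 2.375% = 0.02375.
Recurrence: B ← B·(1+r) − $497.00.
Month 1: interest $378.81; balance after payment $15,831.81.
Month 2: interest $376.01; balance after payment $15,710.82.
Closed form: n = −ln(1 − rB₀/P)/ln(1+r) = −ln(0.2378)/ln(1.02375) ≈ 61.192, so the balance reaches zero during payment 62.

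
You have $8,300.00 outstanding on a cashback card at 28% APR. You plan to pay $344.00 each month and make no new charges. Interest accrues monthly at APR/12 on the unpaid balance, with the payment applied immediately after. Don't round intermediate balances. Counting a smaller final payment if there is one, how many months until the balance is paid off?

Monthly rate r = 28%/12 = 2.33333% = 0.0233333.
Recurrence: B ← B·(1+r) − $344.00.
Month 1: interest $193.67; balance after payment $8,149.67.
Month 2: interest $190.16; balance after payment $7,995.83.
Closed form: n = −ln(1 − rB₀/P)/ln(1+r) = −ln(0.43702)/ln(1.02333) ≈ 35.889, so the balance reaches zero during payment 36.

36 payments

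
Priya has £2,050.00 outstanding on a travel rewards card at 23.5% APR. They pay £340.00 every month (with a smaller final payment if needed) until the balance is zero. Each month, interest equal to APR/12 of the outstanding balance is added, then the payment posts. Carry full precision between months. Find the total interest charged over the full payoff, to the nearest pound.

£154

Monthly rate r = 23.5%/12 = 1.95833% = 0.0195833.
Payoff takes n = ⌈−ln(1 − rB₀/P)/ln(1+r)⌉ = ⌈6.479⌉ = 7 payments; the last is £163.60.
Total paid = 6·£340.00 + £163.60 = £2,203.60.
Total interest = total paid − principal = £2,203.60 − £2,050.00 = £153.60.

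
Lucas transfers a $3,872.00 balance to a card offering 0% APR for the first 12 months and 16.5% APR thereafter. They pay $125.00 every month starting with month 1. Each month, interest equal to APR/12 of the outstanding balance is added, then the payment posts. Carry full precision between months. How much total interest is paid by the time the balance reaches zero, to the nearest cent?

Promo months 1–12 at r₀ = 0%/12 = 0; months 13+ at r₁ = 16.5%/12 = 0.01375.
After month 12 (no interest yet): B = $3,872.00 − 12·$125.00 = $2,372.00.
Then at r₁ with $125.00/mo: n₂ = −ln(1 − r₁·B/P)/ln(1+r₁) ≈ 22.14 → 23 more payments.
Total paid = 34·$125.00 + $17.58 = $4,267.58; interest = $4,267.58 − $3,872.00 = $395.58.

$395.58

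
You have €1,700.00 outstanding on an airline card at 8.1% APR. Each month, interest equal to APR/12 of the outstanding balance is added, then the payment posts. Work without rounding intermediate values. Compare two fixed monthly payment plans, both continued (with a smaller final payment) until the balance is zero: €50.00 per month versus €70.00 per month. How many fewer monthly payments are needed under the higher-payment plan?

12 fewer payments

Monthly rate r = 8.1%/12 = 0.675% = 0.00675.
At €50.00/mo: n = ⌈−ln(1 − rB₀/P)/ln(1+r)⌉ = 39 payments (last €37.77); total interest = total paid − €1,700.00 = €237.77.
At €70.00/mo: 27 payments (last €43.04); total interest €163.04.
Payments saved = 39 − 27 = 12.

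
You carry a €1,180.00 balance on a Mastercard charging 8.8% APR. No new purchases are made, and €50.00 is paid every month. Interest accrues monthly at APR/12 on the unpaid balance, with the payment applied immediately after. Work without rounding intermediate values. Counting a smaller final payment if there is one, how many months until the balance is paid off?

Monthly rate r = 8.8%/12 = 0.733333% = 0.00733333.
Recurrence: B ← B·(1+r) − €50.00.
Month 1: interest €8.65; balance after payment €1,138.65.
Month 2: interest €8.35; balance after payment €1,097.00.
Closed form: n = −ln(1 − rB₀/P)/ln(1+r) = −ln(0.82693)/ln(1.00733) ≈ 26.008, so the balance reaches zero during payment 27.

27 payments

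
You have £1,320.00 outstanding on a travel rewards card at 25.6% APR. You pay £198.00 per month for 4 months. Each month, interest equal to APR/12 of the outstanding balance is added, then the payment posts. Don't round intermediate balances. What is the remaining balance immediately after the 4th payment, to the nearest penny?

£618.59

Monthly rate r = 25.6%/12 = 2.13333% = 0.0213333.
Each month: B ← B·(1+r) − £198.00.
Month 1: interest £28.16; balance after payment £1,150.16.
Month 2: interest £24.54; balance after payment £976.70.
Month 3: interest £20.84; balance after payment £799.53.
Month 4: interest £17.06; balance after payment £618.59.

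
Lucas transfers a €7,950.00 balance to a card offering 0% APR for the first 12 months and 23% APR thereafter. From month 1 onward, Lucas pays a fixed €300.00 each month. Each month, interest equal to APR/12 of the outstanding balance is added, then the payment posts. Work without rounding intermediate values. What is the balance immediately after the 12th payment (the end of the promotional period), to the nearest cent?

€4,350.00

Promo months 1–12 at r₀ = 0%/12 = 0; months 13+ at r₁ = 23%/12 = 0.0191667.
After month 12 (no interest yet): B = €7,950.00 − 12·€300.00 = €4,350.00.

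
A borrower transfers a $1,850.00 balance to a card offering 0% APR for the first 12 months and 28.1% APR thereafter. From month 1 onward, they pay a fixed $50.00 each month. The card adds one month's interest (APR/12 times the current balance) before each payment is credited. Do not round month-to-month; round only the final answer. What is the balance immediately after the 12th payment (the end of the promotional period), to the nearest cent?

Promo months 1–12 at r₀ = 0%/12 = 0; months 13+ at r₁ = 28.1%/12 = 0.0234167.
After month 12 (no interest yet): B = $1,850.00 − 12·$50.00 = $1,250.00.

$1,250.00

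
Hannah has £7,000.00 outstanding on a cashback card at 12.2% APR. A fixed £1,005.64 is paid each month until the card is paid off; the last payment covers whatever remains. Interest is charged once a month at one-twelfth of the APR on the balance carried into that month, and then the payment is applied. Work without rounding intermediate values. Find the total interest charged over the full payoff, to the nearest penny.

£297.84

Monthly rate r = 12.2%/12 = 1.01667% = 0.0101667.
Payoff takes n = ⌈−ln(1 − rB₀/P)/ln(1+r)⌉ = ⌈7.256⌉ = 8 payments; the last is £258.36.
Total paid = 7·£1,005.64 + £258.36 = £7,297.84.
Total interest = total paid − principal = £7,297.84 − £7,000.00 = £297.84.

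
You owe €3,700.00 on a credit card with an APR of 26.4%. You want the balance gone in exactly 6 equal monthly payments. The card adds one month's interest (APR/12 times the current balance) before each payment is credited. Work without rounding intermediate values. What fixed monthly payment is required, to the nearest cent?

€665.01

Monthly rate r = 26.4%/12 = 2.2% = 0.022.
Level-payment amortization: P = B₀·r / (1 − (1+r)^(−n)) = 3700.00·0.022 / (1 − 1.022^(−6)).
Denominator 1 − (1+r)^(−6) = 0.12240402.
P = 81.4 / 0.12240402 ≈ 665.01.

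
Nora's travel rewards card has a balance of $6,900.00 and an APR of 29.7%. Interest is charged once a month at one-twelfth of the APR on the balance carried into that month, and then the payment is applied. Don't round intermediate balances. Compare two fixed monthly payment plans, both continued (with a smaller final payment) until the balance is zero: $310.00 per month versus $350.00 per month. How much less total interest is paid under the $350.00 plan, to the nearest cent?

$568.14

Monthly rate r = 29.7%/12 = 2.475% = 0.02475.
At $310.00/mo: n = ⌈−ln(1 − rB₀/P)/ln(1+r)⌉ = 33 payments (last $230.52); total interest = total paid − $6,900.00 = $3,250.52.
At $350.00/mo: 28 payments (last $132.38); total interest $2,682.38.
Interest saved = $3,250.52 − $2,682.38 = $568.14.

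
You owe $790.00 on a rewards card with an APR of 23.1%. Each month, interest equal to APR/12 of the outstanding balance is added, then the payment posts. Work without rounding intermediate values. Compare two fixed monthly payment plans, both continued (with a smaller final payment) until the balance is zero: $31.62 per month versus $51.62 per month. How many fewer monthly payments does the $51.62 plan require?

16 fewer payments

Monthly rate r = 23.1%/12 = 1.925% = 0.01925.
At $31.62/mo: n = ⌈−ln(1 − rB₀/P)/ln(1+r)⌉ = 35 payments (last $12.45); total interest = total paid − $790.00 = $297.53.
At $51.62/mo: 19 payments (last $15.78); total interest $154.94.
Payments saved = 35 − 19 = 16.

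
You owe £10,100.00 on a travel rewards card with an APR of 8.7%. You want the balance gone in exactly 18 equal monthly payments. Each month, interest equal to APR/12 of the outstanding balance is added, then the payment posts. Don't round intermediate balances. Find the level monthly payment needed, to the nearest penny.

Monthly rate r = 8.7%/12 = 0.725% = 0.00725.
Level-payment amortization: P = B₀·r / (1 − (1+r)^(−n)) = 10100.00·0.00725 / (1 − 1.00725^(−18)).
Denominator 1 − (1+r)^(−18) = 0.121930219.
P = 73.225 / 0.121930219 ≈ 600.55.

£600.55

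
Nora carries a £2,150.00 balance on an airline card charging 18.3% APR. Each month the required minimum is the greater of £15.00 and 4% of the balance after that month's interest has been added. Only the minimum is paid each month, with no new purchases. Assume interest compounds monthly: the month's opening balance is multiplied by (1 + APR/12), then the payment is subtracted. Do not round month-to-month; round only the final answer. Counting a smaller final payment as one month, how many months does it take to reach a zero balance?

Monthly rate r = 18.3%/12 = 1.525% = 0.01525.
While 4% of the post-interest balance exceeds £15.00, each month B ← (B·(1+r))·(1 − 0.04), i.e. B shrinks by the factor (1+r)·0.96 = 0.97464.
This holds for months 1–69. Entering month 70 the balance is £365.33; 4% of the post-interest balance is now below £15.00, so the flat £15.00 minimum applies from here.
From month 70 a fixed £15.00 at rate r clears £365.33 in 31 more payments. Total: 69 + 31 = 100 months.

100 months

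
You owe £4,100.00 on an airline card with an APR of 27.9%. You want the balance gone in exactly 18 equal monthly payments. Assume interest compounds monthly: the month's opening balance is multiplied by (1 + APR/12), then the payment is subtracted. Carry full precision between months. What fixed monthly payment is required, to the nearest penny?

Monthly rate r = 27.9%/12 = 2.325% = 0.02325.
Level-payment amortization: P = B₀·r / (1 − (1+r)^(−n)) = 4100.00·0.02325 / (1 − 1.02325^(−18)).
Denominator 1 − (1+r)^(−18) = 0.338806706.
P = 95.325 / 0.338806706 ≈ 281.36.

£281.36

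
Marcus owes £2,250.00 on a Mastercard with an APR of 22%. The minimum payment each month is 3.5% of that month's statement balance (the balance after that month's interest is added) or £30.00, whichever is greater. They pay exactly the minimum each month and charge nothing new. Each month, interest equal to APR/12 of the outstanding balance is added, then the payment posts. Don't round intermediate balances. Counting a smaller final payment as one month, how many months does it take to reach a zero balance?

97 months

Monthly rate r = 22%/12 = 1.83333% = 0.0183333.
While 3.5% of the post-interest balance exceeds £30.00, each month B ← (B·(1+r))·(1 − 0.035), i.e. B shrinks by the factor (1+r)·0.965 = 0.98269.
This holds for months 1–57. Entering month 58 the balance is £831.70; 3.5% of the post-interest balance is now below £30.00, so the flat £30.00 minimum applies from here.
From month 58 a fixed £30.00 at rate r clears £831.70 in 40 more payments. Total: 57 + 40 = 97 months.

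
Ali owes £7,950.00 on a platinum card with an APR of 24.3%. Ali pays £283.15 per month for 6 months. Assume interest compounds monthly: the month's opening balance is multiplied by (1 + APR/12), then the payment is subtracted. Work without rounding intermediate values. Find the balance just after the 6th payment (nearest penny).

Monthly rate r = 24.3%/12 = 2.025% = 0.02025.
Each month: B ← B·(1+r) − £283.15.
Month 1: interest £160.99; balance after payment £7,827.84.
Month 2: interest £158.51; balance after payment £7,703.20.
Month 3: interest £155.99; balance after payment £7,576.04.
Month 4: interest £153.41; balance after payment £7,446.31.
Month 5: interest £150.79; balance after payment £7,313.94.
Month 6: interest £148.11; balance after payment £7,178.90.

£7,178.90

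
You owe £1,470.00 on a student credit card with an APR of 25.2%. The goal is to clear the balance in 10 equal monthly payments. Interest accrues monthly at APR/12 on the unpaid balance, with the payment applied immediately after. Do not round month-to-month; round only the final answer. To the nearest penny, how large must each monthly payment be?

Monthly rate r = 25.2%/12 = 2.1% = 0.021.
Level-payment amortization: P = B₀·r / (1 − (1+r)^(−n)) = 1470.00·0.021 / (1 − 1.021^(−10)).
Denominator 1 − (1+r)^(−10) = 0.187651133.
P = 30.87 / 0.187651133 ≈ 164.51.

£164.51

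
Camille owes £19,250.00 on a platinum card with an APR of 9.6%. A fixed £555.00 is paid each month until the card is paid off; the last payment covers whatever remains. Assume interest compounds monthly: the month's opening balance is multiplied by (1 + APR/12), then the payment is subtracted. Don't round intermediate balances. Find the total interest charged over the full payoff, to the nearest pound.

Monthly rate r = 9.6%/12 = 0.8% = 0.008.
Payoff takes n = ⌈−ln(1 − rB₀/P)/ln(1+r)⌉ = ⌈40.788⌉ = 41 payments; the last is £437.78.
Total paid = 40·£555.00 + £437.78 = £22,637.78.
Total interest = total paid − principal = £22,637.78 − £19,250.00 = £3,387.78.

£3,388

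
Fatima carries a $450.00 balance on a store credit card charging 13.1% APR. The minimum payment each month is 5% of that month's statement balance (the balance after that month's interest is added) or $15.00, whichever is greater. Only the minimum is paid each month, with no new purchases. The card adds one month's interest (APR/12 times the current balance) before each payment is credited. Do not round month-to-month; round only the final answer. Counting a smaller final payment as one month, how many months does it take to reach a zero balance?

Monthly rate r = 13.1%/12 = 1.09167% = 0.0109167.
While 5% of the post-interest balance exceeds $15.00, each month B ← (B·(1+r))·(1 − 0.05), i.e. B shrinks by the factor (1+r)·0.95 = 0.96037.
This holds for months 1–11. Entering month 12 the balance is $288.43; 5% of the post-interest balance is now below $15.00, so the flat $15.00 minimum applies from here.
From month 12 a fixed $15.00 at rate r clears $288.43 in 22 more payments. Total: 11 + 22 = 33 months.

33 months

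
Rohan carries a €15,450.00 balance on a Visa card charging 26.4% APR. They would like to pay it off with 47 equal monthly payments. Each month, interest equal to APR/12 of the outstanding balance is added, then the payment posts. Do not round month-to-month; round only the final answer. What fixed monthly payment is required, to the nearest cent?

€530.75

Monthly rate r = 26.4%/12 = 2.2% = 0.022.
Level-payment amortization: P = B₀·r / (1 − (1+r)^(−n)) = 15450.00·0.022 / (1 − 1.022^(−47)).
Denominator 1 − (1+r)^(−47) = 0.640409758.
P = 339.9 / 0.640409758 ≈ 530.75.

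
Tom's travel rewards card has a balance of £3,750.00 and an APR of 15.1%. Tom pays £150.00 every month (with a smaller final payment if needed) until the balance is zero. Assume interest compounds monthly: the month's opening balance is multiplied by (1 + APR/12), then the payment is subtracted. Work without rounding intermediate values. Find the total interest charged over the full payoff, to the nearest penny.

£781.15

Monthly rate r = 15.1%/12 = 1.25833% = 0.0125833.
Payoff takes n = ⌈−ln(1 − rB₀/P)/ln(1+r)⌉ = ⌈30.207⌉ = 31 payments; the last is £31.15.
Total paid = 30·£150.00 + £31.15 = £4,531.15.
Total interest = total paid − principal = £4,531.15 − £3,750.00 = £781.15.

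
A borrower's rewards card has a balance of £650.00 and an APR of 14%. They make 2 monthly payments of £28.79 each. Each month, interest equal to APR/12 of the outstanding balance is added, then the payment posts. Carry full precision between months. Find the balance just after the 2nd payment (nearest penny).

£607.34

Monthly rate r = 14%/12 = 1.16667% = 0.0116667.
Each month: B ← B·(1+r) − £28.79.
Month 1: interest £7.58; balance after payment £628.79.
Month 2: interest £7.34; balance after payment £607.34.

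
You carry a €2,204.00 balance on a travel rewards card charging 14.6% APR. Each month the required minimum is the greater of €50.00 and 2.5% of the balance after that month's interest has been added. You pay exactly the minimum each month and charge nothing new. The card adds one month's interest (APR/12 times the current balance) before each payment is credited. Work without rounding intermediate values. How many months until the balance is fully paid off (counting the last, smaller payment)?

63 months

Monthly rate r = 14.6%/12 = 1.21667% = 0.0121667.
While 2.5% of the post-interest balance exceeds €50.00, each month B ← (B·(1+r))·(1 − 0.025), i.e. B shrinks by the factor (1+r)·0.975 = 0.98686.
This holds for months 1–9. Entering month 10 the balance is €1,956.69; 2.5% of the post-interest balance is now below €50.00, so the flat €50.00 minimum applies from here.
From month 10 a fixed €50.00 at rate r clears €1,956.69 in 54 more payments. Total: 9 + 54 = 63 months.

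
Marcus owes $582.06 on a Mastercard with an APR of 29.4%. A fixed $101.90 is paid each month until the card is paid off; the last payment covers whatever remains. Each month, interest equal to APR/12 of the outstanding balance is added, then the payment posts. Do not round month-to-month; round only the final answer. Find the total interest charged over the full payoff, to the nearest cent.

$52.85

Monthly rate r = 29.4%/12 = 2.45% = 0.0245.
Payoff takes n = ⌈−ln(1 − rB₀/P)/ln(1+r)⌉ = ⌈6.229⌉ = 7 payments; the last is $23.51.
Total paid = 6·$101.90 + $23.51 = $634.91.
Total interest = total paid − principal = $634.91 − $582.06 = $52.85.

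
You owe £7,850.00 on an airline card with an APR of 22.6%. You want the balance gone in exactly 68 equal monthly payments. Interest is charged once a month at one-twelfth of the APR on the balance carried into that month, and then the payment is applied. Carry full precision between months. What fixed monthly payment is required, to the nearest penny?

£205.67

Monthly rate r = 22.6%/12 = 1.88333% = 0.0188333.
Level-payment amortization: P = B₀·r / (1 − (1+r)^(−n)) = 7850.00·0.0188333 / (1 − 1.01883^(−68)).
Denominator 1 − (1+r)^(−68) = 0.718818909.
P = 147.842 / 0.718818909 ≈ 205.67.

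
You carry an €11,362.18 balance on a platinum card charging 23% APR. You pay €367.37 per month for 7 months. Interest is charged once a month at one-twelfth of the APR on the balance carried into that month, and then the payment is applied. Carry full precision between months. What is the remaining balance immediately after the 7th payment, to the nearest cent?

Monthly rate r = 23%/12 = 1.91667% = 0.0191667.
Each month: B ← B·(1+r) − €367.37.
Month 1: interest €217.78; balance after payment €11,212.59.
Month 2: interest €214.91; balance after payment €11,060.12.
Month 3: interest €211.99; balance after payment €10,904.74.
Month 4: interest €209.01; balance after payment €10,746.38.
Month 5: interest €205.97; balance after payment €10,584.98.
Month 6: interest €202.88; balance after payment €10,420.49.
Month 7: interest €199.73; balance after payment €10,252.84.

€10,252.84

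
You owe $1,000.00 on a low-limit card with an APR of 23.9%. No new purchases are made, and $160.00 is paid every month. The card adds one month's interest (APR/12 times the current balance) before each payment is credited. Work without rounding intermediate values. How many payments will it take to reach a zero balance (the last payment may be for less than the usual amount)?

Monthly rate r = 23.9%/12 = 1.99167% = 0.0199167.
Recurrence: B ← B·(1+r) − $160.00.
Month 1: interest $19.92; balance after payment $859.92.
Month 2: interest $17.13; balance after payment $717.04.
Closed form: n = −ln(1 − rB₀/P)/ln(1+r) = −ln(0.87552)/ln(1.01992) ≈ 6.741, so the balance reaches zero during payment 7.

7 payments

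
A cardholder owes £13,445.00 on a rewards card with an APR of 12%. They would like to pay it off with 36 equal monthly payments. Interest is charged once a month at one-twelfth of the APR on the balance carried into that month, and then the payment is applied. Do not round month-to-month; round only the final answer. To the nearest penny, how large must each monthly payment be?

Monthly rate r = 12%/12 = 1% = 0.01.
Level-payment amortization: P = B₀·r / (1 − (1+r)^(−n)) = 13445.00·0.01 / (1 − 1.01^(−36)).
Denominator 1 − (1+r)^(−36) = 0.30107505.
P = 134.45 / 0.30107505 ≈ 446.57.

£446.57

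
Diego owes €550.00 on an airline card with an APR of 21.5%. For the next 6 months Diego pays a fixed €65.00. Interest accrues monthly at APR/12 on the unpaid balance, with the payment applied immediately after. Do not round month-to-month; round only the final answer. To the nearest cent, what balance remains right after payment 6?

Monthly rate r = 21.5%/12 = 1.79167% = 0.0179167.
Each month: B ← B·(1+r) − €65.00.
Month 1: interest €9.85; balance after payment €494.85.
Month 2: interest €8.87; balance after payment €438.72.
Month 3: interest €7.86; balance after payment €381.58.
Month 4: interest €6.84; balance after payment €323.42.
Month 5: interest €5.79; balance after payment €264.21.
Month 6: interest €4.73; balance after payment €203.95.

€203.95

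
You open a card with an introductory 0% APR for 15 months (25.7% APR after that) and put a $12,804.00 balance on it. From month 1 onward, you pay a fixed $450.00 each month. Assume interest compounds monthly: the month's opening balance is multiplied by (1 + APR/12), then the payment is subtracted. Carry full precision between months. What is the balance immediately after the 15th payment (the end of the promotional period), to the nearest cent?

$6,054.00

Promo months 1–15 at r₀ = 0%/12 = 0; months 16+ at r₁ = 25.7%/12 = 0.0214167.
After month 15 (no interest yet): B = $12,804.00 − 15·$450.00 = $6,054.00.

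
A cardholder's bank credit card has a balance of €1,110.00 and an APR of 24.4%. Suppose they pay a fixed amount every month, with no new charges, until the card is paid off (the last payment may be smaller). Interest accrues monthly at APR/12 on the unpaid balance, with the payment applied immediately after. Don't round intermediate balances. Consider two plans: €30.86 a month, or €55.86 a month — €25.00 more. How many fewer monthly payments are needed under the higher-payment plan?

Monthly rate r = 24.4%/12 = 2.03333% = 0.0203333.
At €30.86/mo: n = ⌈−ln(1 − rB₀/P)/ln(1+r)⌉ = 66 payments (last €9.27); total interest = total paid − €1,110.00 = €905.17.
At €55.86/mo: 26 payments (last €39.96); total interest €326.46.
Payments saved = 66 − 26 = 40.

40 fewer payments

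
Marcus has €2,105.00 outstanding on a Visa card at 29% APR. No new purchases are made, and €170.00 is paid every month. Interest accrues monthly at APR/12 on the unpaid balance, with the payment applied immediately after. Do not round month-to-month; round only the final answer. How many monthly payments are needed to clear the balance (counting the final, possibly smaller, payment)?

Monthly rate r = 29%/12 = 2.41667% = 0.0241667.
Recurrence: B ← B·(1+r) − €170.00.
Month 1: interest €50.87; balance after payment €1,985.87.
Month 2: interest €47.99; balance after payment €1,863.86.
Closed form: n = −ln(1 − rB₀/P)/ln(1+r) = −ln(0.70076)/ln(1.02417) ≈ 14.891, so the balance reaches zero during payment 15.

15 payments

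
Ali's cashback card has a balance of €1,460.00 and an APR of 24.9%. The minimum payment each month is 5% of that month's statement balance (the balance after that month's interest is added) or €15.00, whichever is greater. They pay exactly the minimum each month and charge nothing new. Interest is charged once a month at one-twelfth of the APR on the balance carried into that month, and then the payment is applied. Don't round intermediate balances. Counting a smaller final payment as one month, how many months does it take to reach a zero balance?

78 months

Monthly rate r = 24.9%/12 = 2.075% = 0.02075.
While 5% of the post-interest balance exceeds €15.00, each month B ← (B·(1+r))·(1 − 0.05), i.e. B shrinks by the factor (1+r)·0.95 = 0.96971.
This holds for months 1–53. Entering month 54 the balance is €286.04; 5% of the post-interest balance is now below €15.00, so the flat €15.00 minimum applies from here.
From month 54 a fixed €15.00 at rate r clears €286.04 in 25 more payments. Total: 53 + 25 = 78 months.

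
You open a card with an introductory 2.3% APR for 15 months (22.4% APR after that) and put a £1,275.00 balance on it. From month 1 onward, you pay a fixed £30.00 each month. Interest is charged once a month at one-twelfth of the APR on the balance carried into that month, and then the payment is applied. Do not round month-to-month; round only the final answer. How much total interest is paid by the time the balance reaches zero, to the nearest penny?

£408.97

Promo months 1–15 at r₀ = 2.3%/12 = 0.00191667; months 16+ at r₁ = 22.4%/12 = 0.0186667.
After month 15: iterate B ← B·(1+r₀) − £30.00 for 15 months → £856.06.
Then at r₁ with £30.00/mo: n₂ = −ln(1 − r₁·B/P)/ln(1+r₁) ≈ 41.13 → 42 more payments.
Total paid = 56·£30.00 + £3.97 = £1,683.97; interest = £1,683.97 − £1,275.00 = £408.97.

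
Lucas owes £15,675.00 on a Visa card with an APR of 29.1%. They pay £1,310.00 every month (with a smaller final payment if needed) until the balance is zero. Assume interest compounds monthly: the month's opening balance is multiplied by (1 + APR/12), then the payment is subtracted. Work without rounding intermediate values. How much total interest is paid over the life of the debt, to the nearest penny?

£3,066.16

Monthly rate r = 29.1%/12 = 2.425% = 0.02425.
Payoff takes n = ⌈−ln(1 − rB₀/P)/ln(1+r)⌉ = ⌈14.304⌉ = 15 payments; the last is £401.16.
Total paid = 14·£1,310.00 + £401.16 = £18,741.16.
Total interest = total paid − principal = £18,741.16 − £15,675.00 = £3,066.16.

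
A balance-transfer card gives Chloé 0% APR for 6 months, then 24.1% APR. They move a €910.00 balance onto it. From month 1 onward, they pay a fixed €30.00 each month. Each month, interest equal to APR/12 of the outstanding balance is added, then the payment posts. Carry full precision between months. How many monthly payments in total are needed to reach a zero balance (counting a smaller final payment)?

40 payments

Promo months 1–6 at r₀ = 0%/12 = 0; months 7+ at r₁ = 24.1%/12 = 0.0200833.
After month 6 (no interest yet): B = €910.00 − 6·€30.00 = €730.00.
Then at r₁ with €30.00/mo: n₂ = −ln(1 − r₁·B/P)/ln(1+r₁) ≈ 33.73 → 34 more payments.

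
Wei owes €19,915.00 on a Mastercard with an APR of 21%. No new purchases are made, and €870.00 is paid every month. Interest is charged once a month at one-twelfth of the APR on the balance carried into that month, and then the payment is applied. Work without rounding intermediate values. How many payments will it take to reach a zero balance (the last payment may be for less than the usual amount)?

30 months

Monthly rate r = 21%/12 = 1.75% = 0.0175.
Recurrence: B ← B·(1+r) − €870.00.
Month 1: interest €348.51; balance after payment €19,393.51.
Month 2: interest €339.39; balance after payment €18,862.90.
Closed form: n = −ln(1 − rB₀/P)/ln(1+r) = −ln(0.59941)/ln(1.0175) ≈ 29.501, so the balance reaches zero during payment 30.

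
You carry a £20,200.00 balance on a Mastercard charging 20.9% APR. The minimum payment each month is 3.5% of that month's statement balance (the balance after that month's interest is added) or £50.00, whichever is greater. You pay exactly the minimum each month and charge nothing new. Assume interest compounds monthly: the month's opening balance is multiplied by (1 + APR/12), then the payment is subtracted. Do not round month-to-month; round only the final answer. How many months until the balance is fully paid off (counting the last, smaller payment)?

Monthly rate r = 20.9%/12 = 1.74167% = 0.0174167.
While 3.5% of the post-interest balance exceeds £50.00, each month B ← (B·(1+r))·(1 − 0.035), i.e. B shrinks by the factor (1+r)·0.965 = 0.98181.
This holds for months 1–146. Entering month 147 the balance is £1,384.11; 3.5% of the post-interest balance is now below £50.00, so the flat £50.00 minimum applies from here.
From month 147 a fixed £50.00 at rate r clears £1,384.11 in 39 more payments. Total: 146 + 39 = 185 months.

185 months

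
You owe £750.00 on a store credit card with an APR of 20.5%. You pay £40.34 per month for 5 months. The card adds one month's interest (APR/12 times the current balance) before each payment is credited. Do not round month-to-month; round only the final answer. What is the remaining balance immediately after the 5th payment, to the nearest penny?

£607.58

Monthly rate r = 20.5%/12 = 1.70833% = 0.0170833.
Each month: B ← B·(1+r) − £40.34.
Month 1: interest £12.81; balance after payment £722.47.
Month 2: interest £12.34; balance after payment £694.47.
Month 3: interest £11.86; balance after payment £666.00.
Month 4: interest £11.38; balance after payment £637.04.
Month 5: interest £10.88; balance after payment £607.58.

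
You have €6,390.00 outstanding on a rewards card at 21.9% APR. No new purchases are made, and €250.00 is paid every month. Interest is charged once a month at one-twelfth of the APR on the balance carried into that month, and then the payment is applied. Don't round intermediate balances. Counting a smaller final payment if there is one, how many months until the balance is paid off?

35 payments

Monthly rate r = 21.9%/12 = 1.825% = 0.01825.
Recurrence: B ← B·(1+r) − €250.00.
Month 1: interest €116.62; balance after payment €6,256.62.
Month 2: interest €114.18; balance after payment €6,120.80.
Closed form: n = −ln(1 − rB₀/P)/ln(1+r) = −ln(0.53353)/ln(1.01825) ≈ 34.737, so the balance reaches zero during payment 35.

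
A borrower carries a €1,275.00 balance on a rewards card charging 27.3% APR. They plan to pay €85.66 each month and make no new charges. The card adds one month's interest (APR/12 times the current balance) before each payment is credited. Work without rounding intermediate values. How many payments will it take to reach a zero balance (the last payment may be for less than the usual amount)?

19 months

Monthly rate r = 27.3%/12 = 2.275% = 0.02275.
Recurrence: B ← B·(1+r) − €85.66.
Month 1: interest €29.01; balance after payment €1,218.35.
Month 2: interest €27.72; balance after payment €1,160.40.
Closed form: n = −ln(1 − rB₀/P)/ln(1+r) = −ln(0.66138)/ln(1.02275) ≈ 18.379, so the balance reaches zero during payment 19.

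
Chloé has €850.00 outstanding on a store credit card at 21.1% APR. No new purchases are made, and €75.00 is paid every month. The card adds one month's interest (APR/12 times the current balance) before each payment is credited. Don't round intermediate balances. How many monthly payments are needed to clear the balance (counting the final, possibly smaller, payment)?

Monthly rate r = 21.1%/12 = 1.75833% = 0.0175833.
Recurrence: B ← B·(1+r) − €75.00.
Month 1: interest €14.95; balance after payment €789.95.
Month 2: interest €13.89; balance after payment €728.84.
Closed form: n = −ln(1 − rB₀/P)/ln(1+r) = −ln(0.80072)/ln(1.01758) ≈ 12.750, so the balance reaches zero during payment 13.

13 months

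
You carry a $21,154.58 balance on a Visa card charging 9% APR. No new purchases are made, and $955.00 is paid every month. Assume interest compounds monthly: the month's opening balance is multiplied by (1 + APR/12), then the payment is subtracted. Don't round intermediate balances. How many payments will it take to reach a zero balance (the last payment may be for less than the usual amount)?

Monthly rate r = 9%/12 = 0.75% = 0.0075.
Recurrence: B ← B·(1+r) − $955.00.
Month 1: interest $158.66; balance after payment $20,358.24.
Month 2: interest $152.69; balance after payment $19,555.93.
Closed form: n = −ln(1 − rB₀/P)/ln(1+r) = −ln(0.83386)/ln(1.0075) ≈ 24.315, so the balance reaches zero during payment 25.

25 months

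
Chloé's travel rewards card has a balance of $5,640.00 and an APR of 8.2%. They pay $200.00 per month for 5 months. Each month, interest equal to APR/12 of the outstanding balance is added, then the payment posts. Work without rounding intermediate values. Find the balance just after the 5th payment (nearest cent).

$4,821.59

Monthly rate r = 8.2%/12 = 0.683333% = 0.00683333.
Each month: B ← B·(1+r) − $200.00.
Month 1: interest $38.54; balance after payment $5,478.54.
Month 2: interest $37.44; balance after payment $5,315.98.
Month 3: interest $36.33; balance after payment $5,152.30.
Month 4: interest $35.21; balance after payment $4,987.51.
Month 5: interest $34.08; balance after payment $4,821.59.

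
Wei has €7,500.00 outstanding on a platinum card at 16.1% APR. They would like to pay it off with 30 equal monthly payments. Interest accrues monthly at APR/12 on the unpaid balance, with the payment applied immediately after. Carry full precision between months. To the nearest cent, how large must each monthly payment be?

Monthly rate r = 16.1%/12 = 1.34167% = 0.0134167.
Level-payment amortization: P = B₀·r / (1 − (1+r)^(−n)) = 7500.00·0.0134167 / (1 − 1.01342^(−30)).
Denominator 1 − (1+r)^(−30) = 0.329561837.
P = 100.625 / 0.329561837 ≈ 305.33.

€305.33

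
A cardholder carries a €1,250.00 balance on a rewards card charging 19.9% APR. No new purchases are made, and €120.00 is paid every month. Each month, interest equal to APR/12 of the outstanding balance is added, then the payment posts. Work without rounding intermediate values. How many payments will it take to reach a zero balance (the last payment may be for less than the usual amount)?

12 months

Monthly rate r = 19.9%/12 = 1.65833% = 0.0165833.
Recurrence: B ← B·(1+r) − €120.00.
Month 1: interest €20.73; balance after payment €1,150.73.
Month 2: interest €19.08; balance after payment €1,049.81.
Closed form: n = −ln(1 − rB₀/P)/ln(1+r) = −ln(0.82726)/ln(1.01658) ≈ 11.530, so the balance reaches zero during payment 12.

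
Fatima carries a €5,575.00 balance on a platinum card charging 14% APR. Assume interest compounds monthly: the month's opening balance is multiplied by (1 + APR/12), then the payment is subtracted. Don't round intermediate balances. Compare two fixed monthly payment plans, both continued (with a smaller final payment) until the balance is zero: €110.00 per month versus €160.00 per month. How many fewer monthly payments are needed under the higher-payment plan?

33 fewer payments

Monthly rate r = 14%/12 = 1.16667% = 0.0116667.
At €110.00/mo: n = ⌈−ln(1 − rB₀/P)/ln(1+r)⌉ = 78 payments (last €15.35); total interest = total paid − €5,575.00 = €2,910.35.
At €160.00/mo: 45 payments (last €156.91); total interest €1,621.91.
Payments saved = 78 − 45 = 33.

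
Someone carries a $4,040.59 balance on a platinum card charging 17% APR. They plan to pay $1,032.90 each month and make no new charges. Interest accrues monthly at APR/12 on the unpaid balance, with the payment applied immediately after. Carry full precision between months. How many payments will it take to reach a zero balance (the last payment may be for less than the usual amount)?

Monthly rate r = 17%/12 = 1.41667% = 0.0141667.
Recurrence: B ← B·(1+r) − $1,032.90.
Month 1: interest $57.24; balance after payment $3,064.93.
Month 2: interest $43.42; balance after payment $2,075.45.
Month 3: interest $29.40; balance after payment $1,071.95.
Month 4: interest $15.19; balance after payment $54.24.
Month 5: interest $0.77; balance after payment $0.00.

5 payments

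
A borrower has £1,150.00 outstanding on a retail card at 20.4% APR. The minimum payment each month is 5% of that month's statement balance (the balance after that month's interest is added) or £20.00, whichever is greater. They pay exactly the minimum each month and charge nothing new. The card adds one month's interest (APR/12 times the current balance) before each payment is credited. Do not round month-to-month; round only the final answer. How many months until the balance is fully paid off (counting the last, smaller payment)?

Monthly rate r = 20.4%/12 = 1.7% = 0.017.
While 5% of the post-interest balance exceeds £20.00, each month B ← (B·(1+r))·(1 − 0.05), i.e. B shrinks by the factor (1+r)·0.95 = 0.96615.
This holds for months 1–32. Entering month 33 the balance is £382.05; 5% of the post-interest balance is now below £20.00, so the flat £20.00 minimum applies from here.
From month 33 a fixed £20.00 at rate r clears £382.05 in 24 more payments. Total: 32 + 24 = 56 months.

56 months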